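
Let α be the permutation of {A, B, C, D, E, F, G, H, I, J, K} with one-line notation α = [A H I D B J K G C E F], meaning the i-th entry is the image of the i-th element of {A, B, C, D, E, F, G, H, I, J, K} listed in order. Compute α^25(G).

Tracing G → K → … returns to G after 7 steps, so G lies in a 7-cycle (B, H, G, K, F, J, E).
Powers repeat with period 7 on this cycle, and 25 mod 7 = 4, so α^25(G) = α^4(G).
Advancing 4 steps from G: G → K → F → J → E.

E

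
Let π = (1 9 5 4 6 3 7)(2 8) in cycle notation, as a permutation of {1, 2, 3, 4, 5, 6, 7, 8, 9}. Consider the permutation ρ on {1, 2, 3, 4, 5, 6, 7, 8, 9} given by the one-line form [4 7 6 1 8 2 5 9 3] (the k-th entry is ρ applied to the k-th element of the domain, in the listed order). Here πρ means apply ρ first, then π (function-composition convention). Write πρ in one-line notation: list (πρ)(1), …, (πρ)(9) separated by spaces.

(πρ)(x) = π(ρ(x)). Computing each image: π(ρ(1)) = π(4) = 6, π(ρ(2)) = π(7) = 1, π(ρ(3)) = π(6) = 3, π(ρ(4)) = π(1) = 9, π(ρ(5)) = π(8) = 2, π(ρ(6)) = π(2) = 8, π(ρ(7)) = π(5) = 4, π(ρ(8)) = π(9) = 5, π(ρ(9)) = π(3) = 7.
Hence πρ = [6 1 3 9 2 8 4 5 7].

6 1 3 9 2 8 4 5 7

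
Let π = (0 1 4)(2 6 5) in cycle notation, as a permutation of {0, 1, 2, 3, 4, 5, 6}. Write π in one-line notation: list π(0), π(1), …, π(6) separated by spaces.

Each element maps to the next entry in its cycle (wrapping to the front): 0↦1, 1↦4, 2↦6, 3↦3, 4↦0, 5↦2, 6↦5.
Listing these in domain order gives 1 4 6 3 0 2 5.

1 4 6 3 0 2 5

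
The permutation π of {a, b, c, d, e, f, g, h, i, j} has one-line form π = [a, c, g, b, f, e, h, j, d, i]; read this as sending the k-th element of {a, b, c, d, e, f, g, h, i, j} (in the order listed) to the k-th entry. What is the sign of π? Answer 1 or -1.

-1

In disjoint-cycle form the cycle lengths are 7, 2, 1.
A cycle of length ℓ contributes ℓ−1 transpositions, so π is a product of 6 + 1 = 7 transpositions — odd.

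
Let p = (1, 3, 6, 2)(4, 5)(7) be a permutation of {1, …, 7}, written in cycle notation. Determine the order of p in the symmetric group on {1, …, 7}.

The cycle type of p is (4, 2, 1).
Since disjoint cycles commute, ord(p) = lcm(4, 2) = 4.

4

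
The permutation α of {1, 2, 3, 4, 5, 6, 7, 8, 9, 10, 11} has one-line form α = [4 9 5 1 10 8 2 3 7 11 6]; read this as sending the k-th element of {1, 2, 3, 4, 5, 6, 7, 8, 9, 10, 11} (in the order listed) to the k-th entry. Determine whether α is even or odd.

even

In disjoint-cycle form the cycle lengths are 6, 3, 2.
A cycle of length ℓ contributes ℓ−1 transpositions, so α is a product of 5 + 2 + 1 = 8 transpositions — even.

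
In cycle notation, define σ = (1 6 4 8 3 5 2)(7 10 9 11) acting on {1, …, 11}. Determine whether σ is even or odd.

odd

The cycle lengths are 7, 4.
A cycle is odd iff its length is even; σ has 1 even-length cycle, so sgn(σ) = (−1)^1 and σ is odd.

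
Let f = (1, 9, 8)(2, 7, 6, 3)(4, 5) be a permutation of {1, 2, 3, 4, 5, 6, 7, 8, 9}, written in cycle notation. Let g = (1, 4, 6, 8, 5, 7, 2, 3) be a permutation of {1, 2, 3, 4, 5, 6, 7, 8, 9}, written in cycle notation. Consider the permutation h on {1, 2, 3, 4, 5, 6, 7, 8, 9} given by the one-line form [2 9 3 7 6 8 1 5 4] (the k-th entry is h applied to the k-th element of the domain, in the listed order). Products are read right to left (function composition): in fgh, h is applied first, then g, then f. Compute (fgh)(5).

Apply the permutations in order: h(5) = 6, then g(6) = 8, then f(8) = 1. So (fgh)(5) = 1.

1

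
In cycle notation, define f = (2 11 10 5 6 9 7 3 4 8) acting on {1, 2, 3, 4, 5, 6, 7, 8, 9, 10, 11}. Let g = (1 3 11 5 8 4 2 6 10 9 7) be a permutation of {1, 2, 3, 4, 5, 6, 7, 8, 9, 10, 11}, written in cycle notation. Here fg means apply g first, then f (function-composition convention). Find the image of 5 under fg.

(fg)(5) = f(g(5)). g(5) = 8, then f(8) = 2. So (fg)(5) = 2.

2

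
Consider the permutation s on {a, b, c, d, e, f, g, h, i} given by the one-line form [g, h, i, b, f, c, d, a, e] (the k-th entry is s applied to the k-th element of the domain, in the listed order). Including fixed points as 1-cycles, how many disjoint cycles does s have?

2

The cycle decomposition is (a, g, d, b, h)(c, i, e, f), which has 2 cycles (counting 1-cycles).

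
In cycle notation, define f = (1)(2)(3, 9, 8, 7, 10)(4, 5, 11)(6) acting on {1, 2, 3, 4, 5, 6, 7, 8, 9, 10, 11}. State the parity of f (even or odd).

even

The cycle lengths are 5, 3, 1, 1, 1.
A cycle of length ℓ contributes ℓ−1 transpositions, so f is a product of 4 + 2 = 6 transpositions — even.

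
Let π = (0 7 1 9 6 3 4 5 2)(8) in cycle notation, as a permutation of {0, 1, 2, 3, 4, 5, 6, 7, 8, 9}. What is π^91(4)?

5

4 lies in the 9-cycle (0 7 1 9 6 3 4 5 2).
Powers repeat with period 9 on this cycle, and 91 mod 9 = 1, so π^91(4) = π^1(4).
Advancing 1 step from 4: 4 → 5.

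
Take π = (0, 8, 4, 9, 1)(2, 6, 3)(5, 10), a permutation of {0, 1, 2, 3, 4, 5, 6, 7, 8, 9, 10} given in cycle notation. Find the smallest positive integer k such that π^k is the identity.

30

The cycle type of π is (5, 3, 2, 1).
The order of π is the least common multiple of its cycle lengths: lcm(5, 3, 2) = 30.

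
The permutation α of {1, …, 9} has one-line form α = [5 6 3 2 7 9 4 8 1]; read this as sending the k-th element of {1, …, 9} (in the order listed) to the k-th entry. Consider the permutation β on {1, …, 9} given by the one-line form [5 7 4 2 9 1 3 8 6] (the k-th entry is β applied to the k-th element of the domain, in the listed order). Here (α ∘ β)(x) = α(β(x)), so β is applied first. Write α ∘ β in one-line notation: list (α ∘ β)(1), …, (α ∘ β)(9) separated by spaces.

For each element, apply β then α: 1 → 5 → 7; 2 → 7 → 4; 3 → 4 → 2; 4 → 2 → 6; 5 → 9 → 1; 6 → 1 → 5; 7 → 3 → 3; 8 → 8 → 8; 9 → 6 → 9.
Collecting the images, α ∘ β = [7 4 2 6 1 5 3 8 9].

7 4 2 6 1 5 3 8 9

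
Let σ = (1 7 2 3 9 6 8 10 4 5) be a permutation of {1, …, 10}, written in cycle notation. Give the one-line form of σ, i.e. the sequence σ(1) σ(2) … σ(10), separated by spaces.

7 3 9 5 1 8 2 10 6 4

Reading each image from the cycles: 1↦7, 2↦3, 3↦9, 4↦5, 5↦1, 6↦8, 7↦2, 8↦10, 9↦6, 10↦4.
Listing these in domain order gives 7 3 9 5 1 8 2 10 6 4.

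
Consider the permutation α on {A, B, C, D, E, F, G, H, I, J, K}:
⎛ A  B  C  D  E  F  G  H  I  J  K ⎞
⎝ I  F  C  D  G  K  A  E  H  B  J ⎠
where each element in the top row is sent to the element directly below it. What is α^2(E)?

A

Tracing E → G → … returns to E after 5 steps, so E lies in a 5-cycle (A, I, H, E, G).
Advancing 2 steps from E: E → G → A.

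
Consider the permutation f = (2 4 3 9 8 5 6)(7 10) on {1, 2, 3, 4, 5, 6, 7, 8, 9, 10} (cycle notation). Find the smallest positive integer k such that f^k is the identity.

14

The disjoint cycles have lengths 7, 2, 1.
Since disjoint cycles commute, ord(f) = lcm(7, 2) = 14.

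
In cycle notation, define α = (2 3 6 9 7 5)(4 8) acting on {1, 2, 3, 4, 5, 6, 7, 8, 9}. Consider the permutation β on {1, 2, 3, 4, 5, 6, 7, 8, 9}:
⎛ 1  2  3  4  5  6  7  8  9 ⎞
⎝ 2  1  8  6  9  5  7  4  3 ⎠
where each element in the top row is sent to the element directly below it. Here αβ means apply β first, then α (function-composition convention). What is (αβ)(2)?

1

β(2) = 1, then α(1) = 1; composing gives (αβ)(2) = 1.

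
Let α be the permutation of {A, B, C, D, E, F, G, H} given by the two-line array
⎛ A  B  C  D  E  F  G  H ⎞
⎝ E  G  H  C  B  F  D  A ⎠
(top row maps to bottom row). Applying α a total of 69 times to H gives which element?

C

Tracing H → A → … returns to H after 7 steps, so H lies in a 7-cycle (A, E, B, G, D, C, H).
Powers repeat with period 7 on this cycle, and 69 mod 7 = 6, so α^69(H) = α^6(H).
Stepping 6 places around the cycle: H → A → E → B → G → D → C.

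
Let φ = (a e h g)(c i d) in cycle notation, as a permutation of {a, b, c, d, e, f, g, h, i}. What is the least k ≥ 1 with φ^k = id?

12

The disjoint cycles have lengths 4, 3, 1, 1.
The order of φ is the least common multiple of its cycle lengths: lcm(4, 3) = 12.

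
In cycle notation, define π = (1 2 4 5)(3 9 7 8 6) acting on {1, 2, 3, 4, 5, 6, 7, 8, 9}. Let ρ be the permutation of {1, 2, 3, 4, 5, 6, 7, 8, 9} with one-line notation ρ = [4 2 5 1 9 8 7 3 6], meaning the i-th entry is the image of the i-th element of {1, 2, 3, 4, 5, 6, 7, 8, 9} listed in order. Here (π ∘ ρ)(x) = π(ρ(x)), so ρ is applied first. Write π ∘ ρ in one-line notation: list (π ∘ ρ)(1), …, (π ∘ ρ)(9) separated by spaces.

5 4 1 2 7 6 8 9 3

For each element, apply ρ then π: 1 → 4 → 5; 2 → 2 → 4; 3 → 5 → 1; 4 → 1 → 2; 5 → 9 → 7; 6 → 8 → 6; 7 → 7 → 8; 8 → 3 → 9; 9 → 6 → 3.
So π ∘ ρ in one-line form is 5 4 1 2 7 6 8 9 3.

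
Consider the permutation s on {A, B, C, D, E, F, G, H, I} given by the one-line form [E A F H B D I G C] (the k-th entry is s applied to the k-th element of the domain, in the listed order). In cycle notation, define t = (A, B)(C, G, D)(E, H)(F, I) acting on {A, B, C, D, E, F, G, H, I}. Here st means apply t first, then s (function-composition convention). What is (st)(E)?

G

t(E) = H, then s(H) = G; composing gives (st)(E) = G.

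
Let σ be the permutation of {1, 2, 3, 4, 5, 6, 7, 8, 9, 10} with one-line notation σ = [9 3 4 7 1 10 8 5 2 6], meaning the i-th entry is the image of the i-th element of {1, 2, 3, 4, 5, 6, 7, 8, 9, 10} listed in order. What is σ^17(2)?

Tracing 2 → 3 → … returns to 2 after 8 steps, so 2 lies in an 8-cycle (1, 9, 2, 3, 4, 7, 8, 5).
On an 8-cycle, σ^8 is the identity, so σ^17 = σ^1 there (17 ≡ 1 mod 8).
Stepping 1 place around the cycle: 2 → 3.

3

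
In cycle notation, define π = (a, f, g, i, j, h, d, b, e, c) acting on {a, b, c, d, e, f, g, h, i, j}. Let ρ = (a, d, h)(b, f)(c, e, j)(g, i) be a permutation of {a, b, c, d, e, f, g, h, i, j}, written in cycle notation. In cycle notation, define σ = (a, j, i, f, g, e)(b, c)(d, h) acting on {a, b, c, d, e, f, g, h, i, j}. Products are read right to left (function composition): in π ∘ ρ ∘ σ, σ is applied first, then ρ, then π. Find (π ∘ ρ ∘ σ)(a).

a

Apply the permutations in order: σ(a) = j, then ρ(j) = c, then π(c) = a. So (π ∘ ρ ∘ σ)(a) = a.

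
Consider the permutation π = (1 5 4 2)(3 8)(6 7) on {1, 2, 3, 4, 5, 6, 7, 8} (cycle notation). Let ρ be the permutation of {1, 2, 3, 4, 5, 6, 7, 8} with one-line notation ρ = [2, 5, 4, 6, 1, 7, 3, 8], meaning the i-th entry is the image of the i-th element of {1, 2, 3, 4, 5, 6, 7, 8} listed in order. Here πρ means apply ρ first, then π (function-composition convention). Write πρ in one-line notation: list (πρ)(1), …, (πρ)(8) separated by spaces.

1 4 2 7 5 6 8 3

(πρ)(x) = π(ρ(x)). Computing each image: π(ρ(1)) = π(2) = 1, π(ρ(2)) = π(5) = 4, π(ρ(3)) = π(4) = 2, π(ρ(4)) = π(6) = 7, π(ρ(5)) = π(1) = 5, π(ρ(6)) = π(7) = 6, π(ρ(7)) = π(3) = 8, π(ρ(8)) = π(8) = 3.
Hence πρ = [1 4 2 7 5 6 8 3].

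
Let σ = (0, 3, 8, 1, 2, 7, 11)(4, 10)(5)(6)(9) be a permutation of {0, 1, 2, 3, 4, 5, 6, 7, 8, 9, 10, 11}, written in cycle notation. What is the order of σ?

The cycle type of σ is (7, 2, 1, 1, 1).
The order of σ is the least common multiple of its cycle lengths: lcm(7, 2) = 14.

14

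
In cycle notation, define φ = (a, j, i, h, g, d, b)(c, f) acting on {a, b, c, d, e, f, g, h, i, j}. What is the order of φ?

14

The disjoint cycles have lengths 7, 2, 1.
The order of φ is the least common multiple of its cycle lengths: lcm(7, 2) = 14.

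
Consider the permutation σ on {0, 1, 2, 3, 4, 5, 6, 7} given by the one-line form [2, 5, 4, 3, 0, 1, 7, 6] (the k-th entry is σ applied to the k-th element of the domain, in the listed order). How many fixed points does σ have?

1

The fixed points (elements with σ(x) = x) are {3}, so there is 1.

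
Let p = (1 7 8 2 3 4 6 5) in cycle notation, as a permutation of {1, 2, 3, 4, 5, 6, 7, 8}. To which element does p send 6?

In the cycle (1 7 8 2 3 4 6 5), 6 is followed by 5, so p(6) = 5.

5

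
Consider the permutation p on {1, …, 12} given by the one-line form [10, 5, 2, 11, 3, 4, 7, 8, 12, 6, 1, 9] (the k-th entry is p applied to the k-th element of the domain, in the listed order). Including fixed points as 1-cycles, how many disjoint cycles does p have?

5

The cycle decomposition is (1 10 6 4 11)(2 5 3)(7)(8)(9 12), which has 5 cycles (counting 1-cycles).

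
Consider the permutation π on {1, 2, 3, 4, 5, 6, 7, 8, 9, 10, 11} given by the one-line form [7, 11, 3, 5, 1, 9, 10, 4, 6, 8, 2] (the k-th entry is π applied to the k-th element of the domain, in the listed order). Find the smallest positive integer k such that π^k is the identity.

6

Decomposing into disjoint cycles gives cycle lengths 6, 2, 2, 1.
Since disjoint cycles commute, ord(π) = lcm(6, 2, 2) = 6.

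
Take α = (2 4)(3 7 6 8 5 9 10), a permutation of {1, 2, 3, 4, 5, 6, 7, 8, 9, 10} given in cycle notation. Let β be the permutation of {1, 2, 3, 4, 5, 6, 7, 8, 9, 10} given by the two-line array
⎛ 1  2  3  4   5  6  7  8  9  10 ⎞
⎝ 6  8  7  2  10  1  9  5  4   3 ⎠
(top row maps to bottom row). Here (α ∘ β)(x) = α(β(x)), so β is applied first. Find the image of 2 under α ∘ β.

5

First apply β: β(2) = 8, then α(8) = 5. Thus (α ∘ β)(2) = 5.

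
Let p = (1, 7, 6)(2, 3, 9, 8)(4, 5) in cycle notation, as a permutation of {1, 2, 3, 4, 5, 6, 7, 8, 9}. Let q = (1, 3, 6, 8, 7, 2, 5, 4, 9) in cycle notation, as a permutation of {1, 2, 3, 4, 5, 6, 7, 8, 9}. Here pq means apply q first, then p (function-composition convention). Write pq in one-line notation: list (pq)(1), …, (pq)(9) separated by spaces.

9 4 1 8 5 2 3 6 7

(pq)(x) = p(q(x)). Computing each image: p(q(1)) = p(3) = 9, p(q(2)) = p(5) = 4, p(q(3)) = p(6) = 1, p(q(4)) = p(9) = 8, p(q(5)) = p(4) = 5, p(q(6)) = p(8) = 2, p(q(7)) = p(2) = 3, p(q(8)) = p(7) = 6, p(q(9)) = p(1) = 7.
Hence pq = [9 4 1 8 5 2 3 6 7].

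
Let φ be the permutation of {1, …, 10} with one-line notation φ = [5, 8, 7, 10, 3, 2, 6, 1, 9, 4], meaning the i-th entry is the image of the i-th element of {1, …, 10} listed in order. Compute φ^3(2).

5

Tracing 2 → 8 → … returns to 2 after 7 steps, so 2 lies in a 7-cycle (1 5 3 7 6 2 8).
Advancing 3 steps from 2: 2 → 8 → 1 → 5.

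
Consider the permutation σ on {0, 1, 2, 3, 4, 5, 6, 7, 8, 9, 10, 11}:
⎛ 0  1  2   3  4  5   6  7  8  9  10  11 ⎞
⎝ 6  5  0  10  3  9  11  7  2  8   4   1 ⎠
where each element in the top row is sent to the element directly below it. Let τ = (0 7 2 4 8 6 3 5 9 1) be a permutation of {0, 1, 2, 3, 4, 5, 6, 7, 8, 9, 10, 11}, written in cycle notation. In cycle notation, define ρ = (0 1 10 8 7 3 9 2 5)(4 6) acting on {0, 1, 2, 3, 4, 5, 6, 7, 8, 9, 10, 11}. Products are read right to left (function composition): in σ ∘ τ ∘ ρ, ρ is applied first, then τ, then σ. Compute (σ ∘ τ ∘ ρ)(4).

(σ ∘ τ ∘ ρ)(4) = σ(τ(ρ(4))). ρ(4) = 6, then τ(6) = 3, then σ(3) = 10, so the result is 10.

10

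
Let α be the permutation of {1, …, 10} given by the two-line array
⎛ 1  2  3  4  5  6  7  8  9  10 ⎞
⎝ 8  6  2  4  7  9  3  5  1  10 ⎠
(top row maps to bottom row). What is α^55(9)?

6

Tracing 9 → 1 → … returns to 9 after 8 steps, so 9 lies in an 8-cycle (1, 8, 5, 7, 3, 2, 6, 9).
On an 8-cycle, α^8 is the identity, so α^55 = α^7 there (55 ≡ 7 mod 8).
Stepping 7 places around the cycle: 9 → 1 → 8 → 5 → 7 → 3 → 2 → 6.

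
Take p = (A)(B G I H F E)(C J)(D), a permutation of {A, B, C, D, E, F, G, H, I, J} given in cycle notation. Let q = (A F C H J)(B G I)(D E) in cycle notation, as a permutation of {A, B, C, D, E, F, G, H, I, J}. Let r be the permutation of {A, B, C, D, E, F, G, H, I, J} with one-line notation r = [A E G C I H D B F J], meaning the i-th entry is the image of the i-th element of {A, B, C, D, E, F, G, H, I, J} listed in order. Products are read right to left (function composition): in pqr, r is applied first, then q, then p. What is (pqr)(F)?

(pqr)(F) = p(q(r(F))). r(F) = H, then q(H) = J, then p(J) = C, so the result is C.

C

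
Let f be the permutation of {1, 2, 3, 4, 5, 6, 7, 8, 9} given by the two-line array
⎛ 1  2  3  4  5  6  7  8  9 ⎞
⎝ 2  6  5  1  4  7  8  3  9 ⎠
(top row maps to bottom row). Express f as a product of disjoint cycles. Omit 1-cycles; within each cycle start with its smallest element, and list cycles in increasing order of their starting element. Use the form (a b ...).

(1 2 6 7 8 3 5 4)

Iterating f from 1 gives 1 → 2 → 6 → 7 → 8 → 3 → 5 → 4 → 1; that is the 8-cycle (1 2 6 7 8 3 5 4).
Repeating from the next unused element and collecting all non-trivial cycles gives (1 2 6 7 8 3 5 4).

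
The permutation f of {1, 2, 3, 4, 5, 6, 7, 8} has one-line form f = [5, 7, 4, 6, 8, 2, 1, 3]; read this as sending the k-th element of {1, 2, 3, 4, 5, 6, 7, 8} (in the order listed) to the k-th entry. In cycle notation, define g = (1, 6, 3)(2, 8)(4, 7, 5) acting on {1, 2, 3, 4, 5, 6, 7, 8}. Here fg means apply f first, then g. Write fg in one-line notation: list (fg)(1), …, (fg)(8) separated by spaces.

4 5 7 3 2 8 6 1

For each element, apply f then g: 1 → 5 → 4; 2 → 7 → 5; 3 → 4 → 7; 4 → 6 → 3; 5 → 8 → 2; 6 → 2 → 8; 7 → 1 → 6; 8 → 3 → 1.
Collecting the images, fg = [4 5 7 3 2 8 6 1].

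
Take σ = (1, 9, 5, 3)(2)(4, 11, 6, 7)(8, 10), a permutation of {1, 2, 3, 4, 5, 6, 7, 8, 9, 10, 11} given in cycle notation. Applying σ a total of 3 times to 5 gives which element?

9

5 lies in the 4-cycle (1, 9, 5, 3).
Advancing 3 steps from 5: 5 → 3 → 1 → 9.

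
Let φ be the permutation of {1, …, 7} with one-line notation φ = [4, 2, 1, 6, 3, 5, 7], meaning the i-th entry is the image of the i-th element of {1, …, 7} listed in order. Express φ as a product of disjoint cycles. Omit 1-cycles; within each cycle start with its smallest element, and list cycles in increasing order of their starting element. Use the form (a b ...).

(1 4 6 5 3)

Start at 1 and follow images: 1 → 4 → 6 → 5 → 3 → 1, giving the cycle (1 4 6 5 3).
Continuing from each remaining unvisited element yields (1 4 6 5 3).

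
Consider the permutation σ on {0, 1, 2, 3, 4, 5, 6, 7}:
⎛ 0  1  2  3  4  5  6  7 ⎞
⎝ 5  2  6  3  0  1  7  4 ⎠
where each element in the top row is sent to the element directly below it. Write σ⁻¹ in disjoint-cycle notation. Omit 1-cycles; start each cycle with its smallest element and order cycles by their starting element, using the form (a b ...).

(0 4 7 6 2 1 5)

The cycle decomposition of σ is (0 5 1 2 6 7 4).
Reversing each cycle (and rotating so the smallest element leads) gives σ⁻¹ = (0 4 7 6 2 1 5).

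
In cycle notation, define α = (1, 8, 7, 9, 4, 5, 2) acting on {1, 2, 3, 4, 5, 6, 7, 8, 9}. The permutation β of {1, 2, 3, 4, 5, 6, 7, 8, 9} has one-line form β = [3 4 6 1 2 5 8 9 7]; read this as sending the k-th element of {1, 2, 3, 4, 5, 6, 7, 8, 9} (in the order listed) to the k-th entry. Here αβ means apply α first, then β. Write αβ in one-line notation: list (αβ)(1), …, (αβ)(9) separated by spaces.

9 3 6 2 4 5 7 8 1

(αβ)(x) = β(α(x)). Computing each image: β(α(1)) = β(8) = 9, β(α(2)) = β(1) = 3, β(α(3)) = β(3) = 6, β(α(4)) = β(5) = 2, β(α(5)) = β(2) = 4, β(α(6)) = β(6) = 5, β(α(7)) = β(9) = 7, β(α(8)) = β(7) = 8, β(α(9)) = β(4) = 1.
Hence αβ = [9 3 6 2 4 5 7 8 1].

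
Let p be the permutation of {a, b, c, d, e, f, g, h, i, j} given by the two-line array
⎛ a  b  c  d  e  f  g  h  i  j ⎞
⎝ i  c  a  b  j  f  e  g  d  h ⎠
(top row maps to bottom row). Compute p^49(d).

i

Tracing d → b → … returns to d after 5 steps, so d lies in a 5-cycle (a i d b c).
On a 5-cycle, p^5 is the identity, so p^49 = p^4 there (49 ≡ 4 mod 5).
Advancing 4 steps from d: d → b → c → a → i.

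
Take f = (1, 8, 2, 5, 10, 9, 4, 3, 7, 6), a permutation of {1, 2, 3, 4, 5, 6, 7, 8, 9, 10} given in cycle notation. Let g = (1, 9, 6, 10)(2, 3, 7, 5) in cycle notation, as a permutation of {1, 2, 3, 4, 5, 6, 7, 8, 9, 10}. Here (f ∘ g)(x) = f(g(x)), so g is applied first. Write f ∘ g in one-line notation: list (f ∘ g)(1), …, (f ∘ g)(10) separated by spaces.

4 7 6 3 5 9 10 2 1 8

For each element, apply g then f: 1 → 9 → 4; 2 → 3 → 7; 3 → 7 → 6; 4 → 4 → 3; 5 → 2 → 5; 6 → 10 → 9; 7 → 5 → 10; 8 → 8 → 2; 9 → 6 → 1; 10 → 1 → 8.
So f ∘ g in one-line form is 4 7 6 3 5 9 10 2 1 8.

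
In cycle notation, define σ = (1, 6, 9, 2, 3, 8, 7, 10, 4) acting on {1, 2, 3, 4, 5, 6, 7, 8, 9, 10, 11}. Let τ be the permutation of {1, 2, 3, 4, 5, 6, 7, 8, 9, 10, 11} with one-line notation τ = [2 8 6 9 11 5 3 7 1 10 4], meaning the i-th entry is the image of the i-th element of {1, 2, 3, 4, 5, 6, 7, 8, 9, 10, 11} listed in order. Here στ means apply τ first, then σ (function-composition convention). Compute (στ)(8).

First apply τ: τ(8) = 7, then σ(7) = 10. Thus (στ)(8) = 10.

10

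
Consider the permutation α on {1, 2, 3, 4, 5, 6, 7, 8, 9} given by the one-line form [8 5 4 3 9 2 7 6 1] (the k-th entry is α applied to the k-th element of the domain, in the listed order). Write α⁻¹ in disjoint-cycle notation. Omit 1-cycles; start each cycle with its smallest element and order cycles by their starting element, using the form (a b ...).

The cycle decomposition of α is (1 8 6 2 5 9)(3 4).
Reversing each cycle (and rotating so the smallest element leads) gives α⁻¹ = (1 9 5 2 6 8)(3 4).

(1 9 5 2 6 8)(3 4)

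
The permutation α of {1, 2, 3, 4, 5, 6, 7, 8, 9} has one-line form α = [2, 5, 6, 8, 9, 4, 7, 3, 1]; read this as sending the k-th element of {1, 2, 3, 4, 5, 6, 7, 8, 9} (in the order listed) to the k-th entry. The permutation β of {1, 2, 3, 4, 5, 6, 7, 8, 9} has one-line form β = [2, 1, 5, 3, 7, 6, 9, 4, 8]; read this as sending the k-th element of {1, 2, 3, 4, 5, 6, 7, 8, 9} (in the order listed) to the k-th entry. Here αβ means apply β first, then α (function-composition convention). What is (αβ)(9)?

β(9) = 8, then α(8) = 3; composing gives (αβ)(9) = 3.

3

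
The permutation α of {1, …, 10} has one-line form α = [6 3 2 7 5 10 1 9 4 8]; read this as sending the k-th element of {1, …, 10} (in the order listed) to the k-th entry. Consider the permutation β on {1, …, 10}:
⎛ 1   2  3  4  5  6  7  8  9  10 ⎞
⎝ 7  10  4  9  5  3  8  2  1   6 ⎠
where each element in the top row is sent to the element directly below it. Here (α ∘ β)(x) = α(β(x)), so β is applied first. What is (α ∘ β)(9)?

First apply β: β(9) = 1, then α(1) = 6. Thus (α ∘ β)(9) = 6.

6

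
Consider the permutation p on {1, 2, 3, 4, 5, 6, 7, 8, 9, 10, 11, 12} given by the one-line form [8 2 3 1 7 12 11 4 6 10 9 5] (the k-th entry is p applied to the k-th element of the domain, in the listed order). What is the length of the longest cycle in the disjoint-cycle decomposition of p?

6

Decomposing into disjoint cycles gives (1, 8, 4)(5, 7, 11, 9, 6, 12); the longest has length 6.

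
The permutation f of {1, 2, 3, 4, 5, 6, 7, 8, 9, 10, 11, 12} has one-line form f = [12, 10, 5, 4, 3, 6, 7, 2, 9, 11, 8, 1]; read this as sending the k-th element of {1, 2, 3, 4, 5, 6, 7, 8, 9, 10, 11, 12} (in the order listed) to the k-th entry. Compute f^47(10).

2

Tracing 10 → 11 → … returns to 10 after 4 steps, so 10 lies in a 4-cycle (2, 10, 11, 8).
On a 4-cycle, f^4 is the identity, so f^47 = f^3 there (47 ≡ 3 mod 4).
Stepping 3 places around the cycle: 10 → 11 → 8 → 2.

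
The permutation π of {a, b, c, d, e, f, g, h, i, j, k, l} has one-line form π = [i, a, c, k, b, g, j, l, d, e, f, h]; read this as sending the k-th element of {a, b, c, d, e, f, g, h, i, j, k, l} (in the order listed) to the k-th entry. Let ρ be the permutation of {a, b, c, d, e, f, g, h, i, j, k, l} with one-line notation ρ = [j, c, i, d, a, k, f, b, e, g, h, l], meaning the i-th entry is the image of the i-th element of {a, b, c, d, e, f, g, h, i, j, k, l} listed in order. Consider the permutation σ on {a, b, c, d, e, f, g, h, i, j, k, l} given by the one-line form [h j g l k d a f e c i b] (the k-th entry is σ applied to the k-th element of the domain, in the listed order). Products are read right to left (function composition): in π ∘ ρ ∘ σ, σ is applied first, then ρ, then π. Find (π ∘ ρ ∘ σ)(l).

(π ∘ ρ ∘ σ)(l) = π(ρ(σ(l))). σ(l) = b, then ρ(b) = c, then π(c) = c, so the result is c.

c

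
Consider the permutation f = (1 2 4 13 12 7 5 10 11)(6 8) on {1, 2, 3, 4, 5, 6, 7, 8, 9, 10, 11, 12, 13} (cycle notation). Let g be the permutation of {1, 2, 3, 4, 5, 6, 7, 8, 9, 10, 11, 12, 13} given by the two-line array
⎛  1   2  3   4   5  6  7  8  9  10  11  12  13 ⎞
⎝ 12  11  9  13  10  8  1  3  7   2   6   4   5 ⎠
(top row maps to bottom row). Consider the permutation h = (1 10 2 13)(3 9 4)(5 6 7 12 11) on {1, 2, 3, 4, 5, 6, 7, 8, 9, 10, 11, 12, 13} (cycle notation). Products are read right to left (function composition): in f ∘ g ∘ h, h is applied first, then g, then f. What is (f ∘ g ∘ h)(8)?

3

Apply the permutations in order: h(8) = 8, then g(8) = 3, then f(3) = 3. So (f ∘ g ∘ h)(8) = 3.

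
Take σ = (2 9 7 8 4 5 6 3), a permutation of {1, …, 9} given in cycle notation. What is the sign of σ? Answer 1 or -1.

-1

The cycle lengths are 8, 1.
A cycle of length ℓ contributes ℓ−1 transpositions, so σ is a product of 7 transpositions — odd.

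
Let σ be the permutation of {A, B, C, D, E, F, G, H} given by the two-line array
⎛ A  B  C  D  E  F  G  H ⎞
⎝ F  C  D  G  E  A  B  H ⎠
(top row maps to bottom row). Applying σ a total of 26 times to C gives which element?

Tracing C → D → … returns to C after 4 steps, so C lies in a 4-cycle (B C D G).
On a 4-cycle, σ^4 is the identity, so σ^26 = σ^2 there (26 ≡ 2 mod 4).
Stepping 2 places around the cycle: C → D → G.

G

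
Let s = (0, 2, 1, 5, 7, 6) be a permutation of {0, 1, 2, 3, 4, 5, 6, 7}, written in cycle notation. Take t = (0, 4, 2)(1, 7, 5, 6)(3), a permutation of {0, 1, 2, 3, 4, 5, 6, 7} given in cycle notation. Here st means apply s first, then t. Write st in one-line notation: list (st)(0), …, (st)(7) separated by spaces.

0 6 7 3 2 5 4 1

For each element, apply s then t: 0 → 2 → 0; 1 → 5 → 6; 2 → 1 → 7; 3 → 3 → 3; 4 → 4 → 2; 5 → 7 → 5; 6 → 0 → 4; 7 → 6 → 1.
Collecting the images, st = [0 6 7 3 2 5 4 1].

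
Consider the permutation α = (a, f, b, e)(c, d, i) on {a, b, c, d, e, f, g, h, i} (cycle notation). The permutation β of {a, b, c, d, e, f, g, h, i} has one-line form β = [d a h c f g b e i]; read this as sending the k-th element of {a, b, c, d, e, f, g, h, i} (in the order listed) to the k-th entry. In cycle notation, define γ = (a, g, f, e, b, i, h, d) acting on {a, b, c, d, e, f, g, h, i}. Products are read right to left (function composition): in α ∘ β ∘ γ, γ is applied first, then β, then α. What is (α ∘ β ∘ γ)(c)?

(α ∘ β ∘ γ)(c) = α(β(γ(c))). γ(c) = c, then β(c) = h, then α(h) = h, so the result is h.

h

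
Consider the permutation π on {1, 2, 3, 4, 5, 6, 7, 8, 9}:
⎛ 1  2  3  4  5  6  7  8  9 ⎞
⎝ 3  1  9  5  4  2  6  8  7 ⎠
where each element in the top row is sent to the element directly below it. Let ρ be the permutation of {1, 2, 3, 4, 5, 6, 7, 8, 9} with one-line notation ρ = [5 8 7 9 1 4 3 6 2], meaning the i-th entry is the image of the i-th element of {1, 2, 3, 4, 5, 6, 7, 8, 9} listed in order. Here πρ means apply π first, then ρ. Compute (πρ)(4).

π(4) = 5, then ρ(5) = 1; composing gives (πρ)(4) = 1.

1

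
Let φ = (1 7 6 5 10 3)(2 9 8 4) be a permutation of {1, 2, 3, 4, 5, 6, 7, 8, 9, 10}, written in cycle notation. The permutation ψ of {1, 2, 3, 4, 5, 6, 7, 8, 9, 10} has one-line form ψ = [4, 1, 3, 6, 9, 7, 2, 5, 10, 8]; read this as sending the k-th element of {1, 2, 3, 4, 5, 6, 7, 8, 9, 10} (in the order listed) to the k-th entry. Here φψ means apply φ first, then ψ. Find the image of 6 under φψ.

9

(φψ)(6) = ψ(φ(6)). φ(6) = 5, then ψ(5) = 9. So (φψ)(6) = 9.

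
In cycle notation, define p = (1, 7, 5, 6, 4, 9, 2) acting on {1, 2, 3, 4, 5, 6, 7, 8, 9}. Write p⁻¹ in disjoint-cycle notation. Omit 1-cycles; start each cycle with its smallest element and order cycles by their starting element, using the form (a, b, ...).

(1, 2, 9, 4, 6, 5, 7)

The inverse reverses each cycle.
Reversing each cycle of p and rotating so the smallest element leads gives (1, 2, 9, 4, 6, 5, 7).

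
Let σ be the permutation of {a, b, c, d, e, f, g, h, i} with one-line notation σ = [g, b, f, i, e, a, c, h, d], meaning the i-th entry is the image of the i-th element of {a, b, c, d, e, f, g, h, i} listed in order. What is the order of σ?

Writing σ as disjoint cycles, the cycle lengths are 4, 2, 1, 1, 1.
The order is lcm(4, 2) = 4.

4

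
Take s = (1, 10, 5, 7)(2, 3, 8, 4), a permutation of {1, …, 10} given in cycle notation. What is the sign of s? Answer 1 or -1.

The cycle lengths are 4, 4, 1, 1.
A cycle of length ℓ contributes ℓ−1 transpositions, so s is a product of 3 + 3 = 6 transpositions — even.

1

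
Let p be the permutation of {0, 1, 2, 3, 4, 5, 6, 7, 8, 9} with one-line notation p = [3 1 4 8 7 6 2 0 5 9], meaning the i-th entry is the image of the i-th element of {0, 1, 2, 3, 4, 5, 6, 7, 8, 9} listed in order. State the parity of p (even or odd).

odd

In disjoint-cycle form the cycle lengths are 8, 1, 1.
A cycle is odd iff its length is even; p has 1 even-length cycle, so sgn(p) = (−1)^1 and p is odd.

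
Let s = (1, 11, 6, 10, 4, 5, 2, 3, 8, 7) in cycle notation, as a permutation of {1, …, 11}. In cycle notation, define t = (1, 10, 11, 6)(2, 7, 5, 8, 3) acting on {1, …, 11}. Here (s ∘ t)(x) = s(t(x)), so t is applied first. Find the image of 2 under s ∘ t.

1

t(2) = 7, then s(7) = 1; composing gives (s ∘ t)(2) = 1.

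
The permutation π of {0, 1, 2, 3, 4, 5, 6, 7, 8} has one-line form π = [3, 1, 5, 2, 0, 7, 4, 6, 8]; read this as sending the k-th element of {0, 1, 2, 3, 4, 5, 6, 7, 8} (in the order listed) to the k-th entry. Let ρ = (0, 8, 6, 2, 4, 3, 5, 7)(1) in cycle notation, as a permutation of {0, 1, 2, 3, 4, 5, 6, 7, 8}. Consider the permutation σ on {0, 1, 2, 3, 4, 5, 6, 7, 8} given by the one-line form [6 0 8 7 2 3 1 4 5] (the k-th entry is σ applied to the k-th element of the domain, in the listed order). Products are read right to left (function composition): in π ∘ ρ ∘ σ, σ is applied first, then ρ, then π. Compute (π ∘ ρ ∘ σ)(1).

(π ∘ ρ ∘ σ)(1) = π(ρ(σ(1))). σ(1) = 0, then ρ(0) = 8, then π(8) = 8, so the result is 8.

8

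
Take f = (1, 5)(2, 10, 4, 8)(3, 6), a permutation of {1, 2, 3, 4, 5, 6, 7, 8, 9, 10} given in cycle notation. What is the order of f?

4

The disjoint cycles have lengths 4, 2, 2, 1, 1.
The order of f is the least common multiple of its cycle lengths: lcm(4, 2, 2) = 4.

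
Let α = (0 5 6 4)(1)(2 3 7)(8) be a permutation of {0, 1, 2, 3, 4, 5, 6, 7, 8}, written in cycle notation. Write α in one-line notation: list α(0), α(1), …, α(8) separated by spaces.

Image by image: 0→5, 1→1, 2→3, 3→7, 4→0, 5→6, 6→4, 7→2, 8→8.
Listing these in domain order gives 5 1 3 7 0 6 4 2 8.

5 1 3 7 0 6 4 2 8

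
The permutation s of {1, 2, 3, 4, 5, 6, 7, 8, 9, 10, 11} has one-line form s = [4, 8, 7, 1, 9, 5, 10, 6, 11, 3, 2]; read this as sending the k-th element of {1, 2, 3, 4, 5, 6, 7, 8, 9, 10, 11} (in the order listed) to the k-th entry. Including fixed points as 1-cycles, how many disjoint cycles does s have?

3

The cycle decomposition is (1 4)(2 8 6 5 9 11)(3 7 10), which has 3 cycles (counting 1-cycles).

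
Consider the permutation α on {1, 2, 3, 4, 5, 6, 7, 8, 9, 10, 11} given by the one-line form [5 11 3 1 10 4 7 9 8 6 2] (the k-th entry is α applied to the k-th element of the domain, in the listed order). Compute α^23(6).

Tracing 6 → 4 → … returns to 6 after 5 steps, so 6 lies in a 5-cycle (1 5 10 6 4).
Since the cycle has length 5, α^23 acts on it the same as α^3 (23 mod 5 = 3).
Stepping 3 places around the cycle: 6 → 4 → 1 → 5.

5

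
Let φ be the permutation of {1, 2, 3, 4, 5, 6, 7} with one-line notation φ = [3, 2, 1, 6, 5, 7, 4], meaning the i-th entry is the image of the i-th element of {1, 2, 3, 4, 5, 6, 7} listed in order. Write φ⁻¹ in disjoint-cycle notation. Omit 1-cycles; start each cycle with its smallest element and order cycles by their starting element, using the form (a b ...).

(1 3)(4 7 6)

First write φ in disjoint cycles: (1 3)(4 6 7).
Reversing each cycle (and rotating so the smallest element leads) gives φ⁻¹ = (1 3)(4 7 6).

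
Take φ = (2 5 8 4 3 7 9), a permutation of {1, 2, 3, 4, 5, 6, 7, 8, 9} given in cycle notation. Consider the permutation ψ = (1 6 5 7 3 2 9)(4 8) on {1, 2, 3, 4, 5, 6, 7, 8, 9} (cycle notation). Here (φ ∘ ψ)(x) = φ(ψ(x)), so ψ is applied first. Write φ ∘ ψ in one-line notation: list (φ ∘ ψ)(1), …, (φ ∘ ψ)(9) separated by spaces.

6 2 5 4 9 8 7 3 1

For each element, apply ψ then φ: 1 → 6 → 6; 2 → 9 → 2; 3 → 2 → 5; 4 → 8 → 4; 5 → 7 → 9; 6 → 5 → 8; 7 → 3 → 7; 8 → 4 → 3; 9 → 1 → 1.
So φ ∘ ψ in one-line form is 6 2 5 4 9 8 7 3 1.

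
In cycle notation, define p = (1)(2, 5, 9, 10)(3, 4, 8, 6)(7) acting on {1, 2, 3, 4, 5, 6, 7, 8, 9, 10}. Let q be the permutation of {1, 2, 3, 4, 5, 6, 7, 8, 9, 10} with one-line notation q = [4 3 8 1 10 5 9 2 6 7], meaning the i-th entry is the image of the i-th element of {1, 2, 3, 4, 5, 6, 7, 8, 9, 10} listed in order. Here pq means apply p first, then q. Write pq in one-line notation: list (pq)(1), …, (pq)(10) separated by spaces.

(pq)(x) = q(p(x)). Computing each image: q(p(1)) = q(1) = 4, q(p(2)) = q(5) = 10, q(p(3)) = q(4) = 1, q(p(4)) = q(8) = 2, q(p(5)) = q(9) = 6, q(p(6)) = q(3) = 8, q(p(7)) = q(7) = 9, q(p(8)) = q(6) = 5, q(p(9)) = q(10) = 7, q(p(10)) = q(2) = 3.
Hence pq = [4 10 1 2 6 8 9 5 7 3].

4 10 1 2 6 8 9 5 7 3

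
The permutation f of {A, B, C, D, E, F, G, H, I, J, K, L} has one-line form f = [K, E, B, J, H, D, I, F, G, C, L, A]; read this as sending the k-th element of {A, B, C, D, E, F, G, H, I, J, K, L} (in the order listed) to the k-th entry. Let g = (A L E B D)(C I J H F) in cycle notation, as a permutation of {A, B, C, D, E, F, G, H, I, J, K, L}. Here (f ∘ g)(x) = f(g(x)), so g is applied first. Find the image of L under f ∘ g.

First apply g: g(L) = E, then f(E) = H. Thus (f ∘ g)(L) = H.

H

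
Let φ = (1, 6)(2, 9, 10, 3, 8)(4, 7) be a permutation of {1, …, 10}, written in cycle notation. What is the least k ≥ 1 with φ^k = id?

The disjoint cycles have lengths 5, 2, 2, 1.
Since disjoint cycles commute, ord(φ) = lcm(5, 2, 2) = 10.

10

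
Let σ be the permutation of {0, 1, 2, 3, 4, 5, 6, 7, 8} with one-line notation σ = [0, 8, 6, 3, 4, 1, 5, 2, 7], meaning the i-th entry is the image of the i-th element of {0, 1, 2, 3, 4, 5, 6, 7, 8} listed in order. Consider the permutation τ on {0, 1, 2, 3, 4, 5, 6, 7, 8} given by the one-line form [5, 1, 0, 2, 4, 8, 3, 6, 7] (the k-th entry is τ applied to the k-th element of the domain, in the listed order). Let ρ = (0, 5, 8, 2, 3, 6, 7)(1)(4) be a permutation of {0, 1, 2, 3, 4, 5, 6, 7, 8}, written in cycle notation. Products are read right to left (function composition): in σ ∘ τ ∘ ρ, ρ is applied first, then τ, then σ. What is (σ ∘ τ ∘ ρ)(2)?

6

Chase 2: ρ(2) = 3; τ(3) = 2; σ(2) = 6. Hence (σ ∘ τ ∘ ρ)(2) = 6.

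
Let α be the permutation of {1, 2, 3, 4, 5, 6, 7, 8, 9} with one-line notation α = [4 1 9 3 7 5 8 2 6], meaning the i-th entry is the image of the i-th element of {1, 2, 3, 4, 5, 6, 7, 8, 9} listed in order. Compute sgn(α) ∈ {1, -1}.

1

In disjoint-cycle form the cycle lengths are 9.
A cycle is odd iff its length is even; α has 0 even-length cycles, so sgn(α) = (−1)^0 and α is even.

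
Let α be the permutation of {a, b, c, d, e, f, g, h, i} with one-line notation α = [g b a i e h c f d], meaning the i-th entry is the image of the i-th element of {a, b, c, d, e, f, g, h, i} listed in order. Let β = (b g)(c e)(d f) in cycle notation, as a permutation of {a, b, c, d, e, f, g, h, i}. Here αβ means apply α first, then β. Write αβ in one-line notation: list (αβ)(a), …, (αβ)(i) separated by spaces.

For each element, apply α then β: a → g → b; b → b → g; c → a → a; d → i → i; e → e → c; f → h → h; g → c → e; h → f → d; i → d → f.
So αβ in one-line form is b g a i c h e d f.

b g a i c h e d f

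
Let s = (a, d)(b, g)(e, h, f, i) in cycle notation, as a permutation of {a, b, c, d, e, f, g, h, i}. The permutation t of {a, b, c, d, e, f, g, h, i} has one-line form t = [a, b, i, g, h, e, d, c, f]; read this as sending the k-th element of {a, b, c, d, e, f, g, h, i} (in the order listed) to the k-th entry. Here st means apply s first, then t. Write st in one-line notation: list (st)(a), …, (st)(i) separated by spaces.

g d i a c f b e h

(st)(x) = t(s(x)). Computing each image: t(s(a)) = t(d) = g, t(s(b)) = t(g) = d, t(s(c)) = t(c) = i, t(s(d)) = t(a) = a, t(s(e)) = t(h) = c, t(s(f)) = t(i) = f, t(s(g)) = t(b) = b, t(s(h)) = t(f) = e, t(s(i)) = t(e) = h.
Hence st = [g d i a c f b e h].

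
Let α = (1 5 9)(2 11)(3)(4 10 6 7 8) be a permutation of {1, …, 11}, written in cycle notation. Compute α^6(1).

1 lies in the 3-cycle (1 5 9).
Since the cycle has length 3, α^6 acts on it the same as α^0 (6 mod 3 = 0).
So α^6(1) = 1.

1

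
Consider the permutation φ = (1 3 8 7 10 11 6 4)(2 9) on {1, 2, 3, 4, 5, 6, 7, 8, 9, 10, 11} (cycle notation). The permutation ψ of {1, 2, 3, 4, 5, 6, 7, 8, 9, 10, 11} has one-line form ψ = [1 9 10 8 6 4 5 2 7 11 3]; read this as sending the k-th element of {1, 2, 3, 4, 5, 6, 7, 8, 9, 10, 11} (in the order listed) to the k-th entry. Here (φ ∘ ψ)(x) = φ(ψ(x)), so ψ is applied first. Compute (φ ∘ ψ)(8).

9

ψ(8) = 2, then φ(2) = 9; composing gives (φ ∘ ψ)(8) = 9.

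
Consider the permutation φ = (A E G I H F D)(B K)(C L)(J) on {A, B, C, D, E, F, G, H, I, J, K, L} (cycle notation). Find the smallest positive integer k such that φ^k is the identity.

The cycle type of φ is (7, 2, 2, 1).
The order is lcm(7, 2, 2) = 14.

14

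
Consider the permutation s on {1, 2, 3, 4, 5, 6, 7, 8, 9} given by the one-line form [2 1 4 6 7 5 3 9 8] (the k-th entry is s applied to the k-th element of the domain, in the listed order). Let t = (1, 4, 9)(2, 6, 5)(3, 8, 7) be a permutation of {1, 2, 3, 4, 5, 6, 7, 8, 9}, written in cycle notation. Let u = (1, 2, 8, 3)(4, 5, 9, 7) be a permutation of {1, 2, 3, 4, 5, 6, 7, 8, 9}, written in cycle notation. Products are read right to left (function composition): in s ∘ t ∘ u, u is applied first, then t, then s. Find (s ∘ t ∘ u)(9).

(s ∘ t ∘ u)(9) = s(t(u(9))). u(9) = 7, then t(7) = 3, then s(3) = 4, so the result is 4.

4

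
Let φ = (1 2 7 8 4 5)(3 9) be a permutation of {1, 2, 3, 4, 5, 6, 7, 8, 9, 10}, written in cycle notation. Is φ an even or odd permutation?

even

The cycle lengths are 6, 2, 1, 1.
A cycle is odd iff its length is even; φ has 2 even-length cycles, so sgn(φ) = (−1)^2 and φ is even.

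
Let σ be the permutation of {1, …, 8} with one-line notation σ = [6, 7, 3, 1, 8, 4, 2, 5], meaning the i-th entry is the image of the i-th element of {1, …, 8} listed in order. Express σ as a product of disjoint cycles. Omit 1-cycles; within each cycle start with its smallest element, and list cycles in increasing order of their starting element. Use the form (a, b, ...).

(1, 6, 4)(2, 7)(5, 8)

Start at 1 and follow images: 1 → 6 → 4 → 1, giving the cycle (1, 6, 4).
Continuing from each remaining unvisited element yields (1, 6, 4)(2, 7)(5, 8).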